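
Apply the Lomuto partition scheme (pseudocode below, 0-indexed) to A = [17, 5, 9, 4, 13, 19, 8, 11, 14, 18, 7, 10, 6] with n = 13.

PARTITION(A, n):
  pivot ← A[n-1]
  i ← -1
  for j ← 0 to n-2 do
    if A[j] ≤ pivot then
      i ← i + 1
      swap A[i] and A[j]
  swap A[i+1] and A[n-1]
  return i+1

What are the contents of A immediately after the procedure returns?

[5, 4, 6, 17, 13, 19, 8, 11, 14, 18, 7, 10, 9]

pivot=6, i=-1
j=0: 17>6, skip
j=1: 5≤6, i=0, swap(0,1) ⇒ [5, 17, 9, 4, 13, 19, 8, 11, 14, 18, 7, 10, 6]
j=2: 9>6, skip
j=3: 4≤6, i=1, swap(1,3) ⇒ [5, 4, 9, 17, 13, 19, 8, 11, 14, 18, 7, 10, 6]
j=4: 13>6, skip
j=5: 19>6, skip
j=6: 8>6, skip
j=7: 11>6, skip
j=8: 14>6, skip
j=9: 18>6, skip
j=10: 7>6, skip
j=11: 10>6, skip
swap(2,12) ⇒ [5, 4, 6, 17, 13, 19, 8, 11, 14, 18, 7, 10, 9]; return 2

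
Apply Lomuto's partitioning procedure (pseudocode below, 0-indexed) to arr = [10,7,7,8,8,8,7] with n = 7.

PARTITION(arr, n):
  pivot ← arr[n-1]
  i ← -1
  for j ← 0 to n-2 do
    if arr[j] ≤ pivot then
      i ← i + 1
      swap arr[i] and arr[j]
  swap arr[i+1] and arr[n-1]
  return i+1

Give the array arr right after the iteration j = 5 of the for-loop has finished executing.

[7,7,10,8,8,8,7]

pivot = arr[6] = 7; i = -1
j=0: arr[0]=10 > 7 → no swap
j=1: arr[1]=7 ≤ 7 → i=0, swap arr[0],arr[1] → [7,10,7,8,8,8,7]
j=2: arr[2]=7 ≤ 7 → i=1, swap arr[1],arr[2] → [7,7,10,8,8,8,7]
j=3: arr[3]=8 > 7 → no swap
j=4: arr[4]=8 > 7 → no swap
j=5: arr[5]=8 > 7 → no swap
(after j=5) arr = [7,7,10,8,8,8,7]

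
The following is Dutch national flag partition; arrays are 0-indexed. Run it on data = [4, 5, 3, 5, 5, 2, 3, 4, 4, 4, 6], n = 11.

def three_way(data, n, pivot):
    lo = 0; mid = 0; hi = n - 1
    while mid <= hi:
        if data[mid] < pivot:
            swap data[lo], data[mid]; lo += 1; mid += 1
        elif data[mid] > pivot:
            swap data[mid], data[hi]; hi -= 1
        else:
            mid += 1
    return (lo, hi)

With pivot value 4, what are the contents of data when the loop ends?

lo=0 mid=0 hi=10
4=4: mid=1
5>4: swap(1,10), hi=9 ⇒ [4, 6, 3, 5, 5, 2, 3, 4, 4, 4, 5]
6>4: swap(1,9), hi=8 ⇒ [4, 4, 3, 5, 5, 2, 3, 4, 4, 6, 5]
4=4: mid=2
3<4: swap(0,2), lo=1 mid=3 ⇒ [3, 4, 4, 5, 5, 2, 3, 4, 4, 6, 5]
5>4: swap(3,8), hi=7 ⇒ [3, 4, 4, 4, 5, 2, 3, 4, 5, 6, 5]
4=4: mid=4
5>4: swap(4,7), hi=6 ⇒ [3, 4, 4, 4, 4, 2, 3, 5, 5, 6, 5]
4=4: mid=5
2<4: swap(1,5), lo=2 mid=6 ⇒ [3, 2, 4, 4, 4, 4, 3, 5, 5, 6, 5]
3<4: swap(2,6), lo=3 mid=7 ⇒ [3, 2, 3, 4, 4, 4, 4, 5, 5, 6, 5]
done. lo=3 hi=6; data=[3, 2, 3, 4, 4, 4, 4, 5, 5, 6, 5]

[3, 2, 3, 4, 4, 4, 4, 5, 5, 6, 5]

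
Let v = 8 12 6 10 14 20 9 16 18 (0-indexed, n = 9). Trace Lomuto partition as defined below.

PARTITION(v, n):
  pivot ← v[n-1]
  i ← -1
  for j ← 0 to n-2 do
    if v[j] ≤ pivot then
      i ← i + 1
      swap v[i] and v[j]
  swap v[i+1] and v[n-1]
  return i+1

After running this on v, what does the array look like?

8 12 6 10 14 9 16 18 20

pivot = v[8] = 18; i = -1
j=0: v[0]=8 ≤ 18 → i=0, swap v[0],v[0] (no change) → 8 12 6 10 14 20 9 16 18
j=1: v[1]=12 ≤ 18 → i=1, swap v[1],v[1] (no change) → 8 12 6 10 14 20 9 16 18
j=2: v[2]=6 ≤ 18 → i=2, swap v[2],v[2] (no change) → 8 12 6 10 14 20 9 16 18
j=3: v[3]=10 ≤ 18 → i=3, swap v[3],v[3] (no change) → 8 12 6 10 14 20 9 16 18
j=4: v[4]=14 ≤ 18 → i=4, swap v[4],v[4] (no change) → 8 12 6 10 14 20 9 16 18
j=5: v[5]=20 > 18 → no swap
j=6: v[6]=9 ≤ 18 → i=5, swap v[5],v[6] → 8 12 6 10 14 9 20 16 18
j=7: v[7]=16 ≤ 18 → i=6, swap v[6],v[7] → 8 12 6 10 14 9 16 20 18
final swap v[7],v[8] → 8 12 6 10 14 9 16 18 20; return 7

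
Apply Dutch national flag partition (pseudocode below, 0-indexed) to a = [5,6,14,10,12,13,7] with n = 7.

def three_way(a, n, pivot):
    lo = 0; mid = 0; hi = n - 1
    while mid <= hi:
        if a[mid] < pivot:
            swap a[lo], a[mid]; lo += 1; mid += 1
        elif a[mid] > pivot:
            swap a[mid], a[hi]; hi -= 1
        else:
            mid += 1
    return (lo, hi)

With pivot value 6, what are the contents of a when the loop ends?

[5,6,10,12,13,7,14]

lo=0 mid=0 hi=6
5<6: swap(0,0), lo=1 mid=1 ⇒ [5,6,14,10,12,13,7]
6=6: mid=2
14>6: swap(2,6), hi=5 ⇒ [5,6,7,10,12,13,14]
7>6: swap(2,5), hi=4 ⇒ [5,6,13,10,12,7,14]
13>6: swap(2,4), hi=3 ⇒ [5,6,12,10,13,7,14]
12>6: swap(2,3), hi=2 ⇒ [5,6,10,12,13,7,14]
10>6: swap(2,2), hi=1 ⇒ [5,6,10,12,13,7,14]
done. lo=1 hi=1; a=[5,6,10,12,13,7,14]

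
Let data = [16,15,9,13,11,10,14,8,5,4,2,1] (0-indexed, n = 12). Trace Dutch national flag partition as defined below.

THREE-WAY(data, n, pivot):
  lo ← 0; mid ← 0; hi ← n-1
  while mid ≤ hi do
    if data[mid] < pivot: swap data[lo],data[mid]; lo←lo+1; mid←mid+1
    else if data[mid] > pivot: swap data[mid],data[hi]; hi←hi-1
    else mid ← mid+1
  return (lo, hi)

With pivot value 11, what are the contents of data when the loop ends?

[1,2,9,4,10,5,8,11,14,13,15,16]

pivot = 11; lo=0, mid=0, hi=11
data[mid]=16>11: swap data[0],data[11]; hi=10 → [1,15,9,13,11,10,14,8,5,4,2,16]
data[mid]=1<11: swap data[0],data[0]; lo=1,mid=1 → [1,15,9,13,11,10,14,8,5,4,2,16]
data[mid]=15>11: swap data[1],data[10]; hi=9 → [1,2,9,13,11,10,14,8,5,4,15,16]
data[mid]=2<11: swap data[1],data[1]; lo=2,mid=2 → [1,2,9,13,11,10,14,8,5,4,15,16]
data[mid]=9<11: swap data[2],data[2]; lo=3,mid=3 → [1,2,9,13,11,10,14,8,5,4,15,16]
data[mid]=13>11: swap data[3],data[9]; hi=8 → [1,2,9,4,11,10,14,8,5,13,15,16]
data[mid]=4<11: swap data[3],data[3]; lo=4,mid=4 → [1,2,9,4,11,10,14,8,5,13,15,16]
data[mid]=11=11: mid=5
data[mid]=10<11: swap data[4],data[5]; lo=5,mid=6 → [1,2,9,4,10,11,14,8,5,13,15,16]
data[mid]=14>11: swap data[6],data[8]; hi=7 → [1,2,9,4,10,11,5,8,14,13,15,16]
data[mid]=5<11: swap data[5],data[6]; lo=6,mid=7 → [1,2,9,4,10,5,11,8,14,13,15,16]
data[mid]=8<11: swap data[6],data[7]; lo=7,mid=8 → [1,2,9,4,10,5,8,11,14,13,15,16]
end: lo=7, hi=7; data = [1,2,9,4,10,5,8,11,14,13,15,16]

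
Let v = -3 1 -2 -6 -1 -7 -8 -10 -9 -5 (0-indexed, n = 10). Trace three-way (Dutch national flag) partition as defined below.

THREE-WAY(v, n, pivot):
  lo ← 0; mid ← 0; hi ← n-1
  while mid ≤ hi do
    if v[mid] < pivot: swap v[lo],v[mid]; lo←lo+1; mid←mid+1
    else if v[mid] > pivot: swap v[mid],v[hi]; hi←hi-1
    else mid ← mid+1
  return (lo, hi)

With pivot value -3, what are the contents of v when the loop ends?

lo=0 mid=0 hi=9
-3=-3: mid=1
1>-3: swap(1,9), hi=8 ⇒ -3 -5 -2 -6 -1 -7 -8 -10 -9 1
-5<-3: swap(0,1), lo=1 mid=2 ⇒ -5 -3 -2 -6 -1 -7 -8 -10 -9 1
-2>-3: swap(2,8), hi=7 ⇒ -5 -3 -9 -6 -1 -7 -8 -10 -2 1
-9<-3: swap(1,2), lo=2 mid=3 ⇒ -5 -9 -3 -6 -1 -7 -8 -10 -2 1
-6<-3: swap(2,3), lo=3 mid=4 ⇒ -5 -9 -6 -3 -1 -7 -8 -10 -2 1
-1>-3: swap(4,7), hi=6 ⇒ -5 -9 -6 -3 -10 -7 -8 -1 -2 1
-10<-3: swap(3,4), lo=4 mid=5 ⇒ -5 -9 -6 -10 -3 -7 -8 -1 -2 1
-7<-3: swap(4,5), lo=5 mid=6 ⇒ -5 -9 -6 -10 -7 -3 -8 -1 -2 1
-8<-3: swap(5,6), lo=6 mid=7 ⇒ -5 -9 -6 -10 -7 -8 -3 -1 -2 1
done. lo=6 hi=6; v=-5 -9 -6 -10 -7 -8 -3 -1 -2 1

-5 -9 -6 -10 -7 -8 -3 -1 -2 1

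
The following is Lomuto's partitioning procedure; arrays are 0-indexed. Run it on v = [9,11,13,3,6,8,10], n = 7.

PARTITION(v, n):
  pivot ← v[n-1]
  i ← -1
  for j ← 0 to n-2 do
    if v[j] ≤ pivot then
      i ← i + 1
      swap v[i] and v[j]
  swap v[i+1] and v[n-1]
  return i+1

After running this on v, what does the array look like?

[9,3,6,8,10,11,13]

pivot=10, i=-1
j=0: 9≤10, i=0, swap(0,0) ⇒ [9,11,13,3,6,8,10]
j=1: 11>10, skip
j=2: 13>10, skip
j=3: 3≤10, i=1, swap(1,3) ⇒ [9,3,13,11,6,8,10]
j=4: 6≤10, i=2, swap(2,4) ⇒ [9,3,6,11,13,8,10]
j=5: 8≤10, i=3, swap(3,5) ⇒ [9,3,6,8,13,11,10]
swap(4,6) ⇒ [9,3,6,8,10,11,13]; return 4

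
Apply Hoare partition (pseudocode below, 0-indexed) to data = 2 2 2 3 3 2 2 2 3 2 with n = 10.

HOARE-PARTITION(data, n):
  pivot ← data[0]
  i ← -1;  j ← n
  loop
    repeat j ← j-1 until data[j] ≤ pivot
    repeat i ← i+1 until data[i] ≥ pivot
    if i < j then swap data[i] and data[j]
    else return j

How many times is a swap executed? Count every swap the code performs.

pivot = data[0] = 2; i = -1, j = 10
j→9 (data[9]=2≤2), i→0 (data[0]=2≥2); i<j, swap → 2 2 2 3 3 2 2 2 3 2
j→7 (data[7]=2≤2), i→1 (data[1]=2≥2); i<j, swap → 2 2 2 3 3 2 2 2 3 2
j→6 (data[6]=2≤2), i→2 (data[2]=2≥2); i<j, swap → 2 2 2 3 3 2 2 2 3 2
j→5 (data[5]=2≤2), i→3 (data[3]=3≥2); i<j, swap → 2 2 2 2 3 3 2 2 3 2
j→3, i→4; i≥j, return j=3. data = 2 2 2 2 3 3 2 2 3 2

4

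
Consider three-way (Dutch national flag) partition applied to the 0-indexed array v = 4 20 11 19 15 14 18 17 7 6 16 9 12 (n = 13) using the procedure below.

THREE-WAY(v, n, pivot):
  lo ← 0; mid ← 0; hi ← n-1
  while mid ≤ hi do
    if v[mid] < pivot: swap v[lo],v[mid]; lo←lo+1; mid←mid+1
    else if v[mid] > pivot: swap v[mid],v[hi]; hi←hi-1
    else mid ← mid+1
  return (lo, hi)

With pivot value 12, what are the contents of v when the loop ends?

pivot = 12; lo=0, mid=0, hi=12
v[mid]=4<12: swap v[0],v[0]; lo=1,mid=1 → 4 20 11 19 15 14 18 17 7 6 16 9 12
v[mid]=20>12: swap v[1],v[12]; hi=11 → 4 12 11 19 15 14 18 17 7 6 16 9 20
v[mid]=12=12: mid=2
v[mid]=11<12: swap v[1],v[2]; lo=2,mid=3 → 4 11 12 19 15 14 18 17 7 6 16 9 20
v[mid]=19>12: swap v[3],v[11]; hi=10 → 4 11 12 9 15 14 18 17 7 6 16 19 20
v[mid]=9<12: swap v[2],v[3]; lo=3,mid=4 → 4 11 9 12 15 14 18 17 7 6 16 19 20
v[mid]=15>12: swap v[4],v[10]; hi=9 → 4 11 9 12 16 14 18 17 7 6 15 19 20
v[mid]=16>12: swap v[4],v[9]; hi=8 → 4 11 9 12 6 14 18 17 7 16 15 19 20
v[mid]=6<12: swap v[3],v[4]; lo=4,mid=5 → 4 11 9 6 12 14 18 17 7 16 15 19 20
v[mid]=14>12: swap v[5],v[8]; hi=7 → 4 11 9 6 12 7 18 17 14 16 15 19 20
v[mid]=7<12: swap v[4],v[5]; lo=5,mid=6 → 4 11 9 6 7 12 18 17 14 16 15 19 20
v[mid]=18>12: swap v[6],v[7]; hi=6 → 4 11 9 6 7 12 17 18 14 16 15 19 20
v[mid]=17>12: swap v[6],v[6]; hi=5 → 4 11 9 6 7 12 17 18 14 16 15 19 20
end: lo=5, hi=5; v = 4 11 9 6 7 12 17 18 14 16 15 19 20

4 11 9 6 7 12 17 18 14 16 15 19 20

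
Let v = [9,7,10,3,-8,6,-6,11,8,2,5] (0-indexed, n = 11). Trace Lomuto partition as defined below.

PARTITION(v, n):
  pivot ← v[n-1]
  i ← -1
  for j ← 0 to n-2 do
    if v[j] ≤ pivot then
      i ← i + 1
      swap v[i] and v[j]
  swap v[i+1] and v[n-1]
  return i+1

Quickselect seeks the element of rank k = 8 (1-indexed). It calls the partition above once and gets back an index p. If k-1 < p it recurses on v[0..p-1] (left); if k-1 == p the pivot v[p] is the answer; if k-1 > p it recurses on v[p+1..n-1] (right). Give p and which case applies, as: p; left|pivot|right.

4; right

pivot = v[10] = 5; i = -1
j=0: v[0]=9 > 5 → no swap
j=1: v[1]=7 > 5 → no swap
j=2: v[2]=10 > 5 → no swap
j=3: v[3]=3 ≤ 5 → i=0, swap v[0],v[3] → [3,7,10,9,-8,6,-6,11,8,2,5]
j=4: v[4]=-8 ≤ 5 → i=1, swap v[1],v[4] → [3,-8,10,9,7,6,-6,11,8,2,5]
j=5: v[5]=6 > 5 → no swap
j=6: v[6]=-6 ≤ 5 → i=2, swap v[2],v[6] → [3,-8,-6,9,7,6,10,11,8,2,5]
j=7: v[7]=11 > 5 → no swap
j=8: v[8]=8 > 5 → no swap
j=9: v[9]=2 ≤ 5 → i=3, swap v[3],v[9] → [3,-8,-6,2,7,6,10,11,8,9,5]
final swap v[4],v[10] → [3,-8,-6,2,5,6,10,11,8,9,7]; return 4
p = 4; k-1 = 7 > 4 ⇒ right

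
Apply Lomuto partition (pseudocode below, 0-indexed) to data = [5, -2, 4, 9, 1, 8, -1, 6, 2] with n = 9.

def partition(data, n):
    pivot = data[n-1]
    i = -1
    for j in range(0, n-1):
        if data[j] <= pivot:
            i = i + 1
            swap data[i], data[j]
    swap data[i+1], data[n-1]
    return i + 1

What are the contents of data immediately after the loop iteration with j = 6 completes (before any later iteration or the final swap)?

pivot=2, i=-1
j=0: 5>2, skip
j=1: -2≤2, i=0, swap(0,1) ⇒ [-2, 5, 4, 9, 1, 8, -1, 6, 2]
j=2: 4>2, skip
j=3: 9>2, skip
j=4: 1≤2, i=1, swap(1,4) ⇒ [-2, 1, 4, 9, 5, 8, -1, 6, 2]
j=5: 8>2, skip
j=6: -1≤2, i=2, swap(2,6) ⇒ [-2, 1, -1, 9, 5, 8, 4, 6, 2]
(after j=6) data = [-2, 1, -1, 9, 5, 8, 4, 6, 2]

[-2, 1, -1, 9, 5, 8, 4, 6, 2]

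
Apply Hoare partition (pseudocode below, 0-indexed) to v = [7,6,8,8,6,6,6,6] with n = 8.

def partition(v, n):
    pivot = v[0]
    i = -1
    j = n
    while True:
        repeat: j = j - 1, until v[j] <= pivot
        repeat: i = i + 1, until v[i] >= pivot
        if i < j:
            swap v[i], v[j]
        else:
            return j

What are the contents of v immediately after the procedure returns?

[6,6,6,6,6,8,8,7]

pivot=7
j stops at 7 (6), i stops at 0 (7); swap ⇒ [6,6,8,8,6,6,6,7]
j stops at 6 (6), i stops at 2 (8); swap ⇒ [6,6,6,8,6,6,8,7]
j stops at 5 (6), i stops at 3 (8); swap ⇒ [6,6,6,6,6,8,8,7]
j stops at 4, i stops at 5; i≥j ⇒ return 4. v=[6,6,6,6,6,8,8,7]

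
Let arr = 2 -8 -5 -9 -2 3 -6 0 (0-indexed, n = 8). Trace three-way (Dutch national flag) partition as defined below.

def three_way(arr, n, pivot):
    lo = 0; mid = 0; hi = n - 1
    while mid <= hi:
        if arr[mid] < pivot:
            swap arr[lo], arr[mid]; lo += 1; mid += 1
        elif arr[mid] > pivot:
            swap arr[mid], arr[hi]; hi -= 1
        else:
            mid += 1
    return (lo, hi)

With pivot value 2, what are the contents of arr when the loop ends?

-8 -5 -9 -2 0 -6 2 3

lo=0 mid=0 hi=7
2=2: mid=1
-8<2: swap(0,1), lo=1 mid=2 ⇒ -8 2 -5 -9 -2 3 -6 0
-5<2: swap(1,2), lo=2 mid=3 ⇒ -8 -5 2 -9 -2 3 -6 0
-9<2: swap(2,3), lo=3 mid=4 ⇒ -8 -5 -9 2 -2 3 -6 0
-2<2: swap(3,4), lo=4 mid=5 ⇒ -8 -5 -9 -2 2 3 -6 0
3>2: swap(5,7), hi=6 ⇒ -8 -5 -9 -2 2 0 -6 3
0<2: swap(4,5), lo=5 mid=6 ⇒ -8 -5 -9 -2 0 2 -6 3
-6<2: swap(5,6), lo=6 mid=7 ⇒ -8 -5 -9 -2 0 -6 2 3
done. lo=6 hi=6; arr=-8 -5 -9 -2 0 -6 2 3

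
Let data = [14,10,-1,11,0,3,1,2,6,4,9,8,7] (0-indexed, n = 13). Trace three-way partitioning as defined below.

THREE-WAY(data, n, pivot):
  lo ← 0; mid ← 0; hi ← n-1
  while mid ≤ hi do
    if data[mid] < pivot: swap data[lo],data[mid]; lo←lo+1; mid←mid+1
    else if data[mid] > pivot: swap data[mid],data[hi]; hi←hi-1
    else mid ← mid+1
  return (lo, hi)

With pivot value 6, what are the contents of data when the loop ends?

[4,-1,2,0,3,1,6,11,10,9,8,7,14]

pivot = 6; lo=0, mid=0, hi=12
data[mid]=14>6: swap data[0],data[12]; hi=11 → [7,10,-1,11,0,3,1,2,6,4,9,8,14]
data[mid]=7>6: swap data[0],data[11]; hi=10 → [8,10,-1,11,0,3,1,2,6,4,9,7,14]
data[mid]=8>6: swap data[0],data[10]; hi=9 → [9,10,-1,11,0,3,1,2,6,4,8,7,14]
data[mid]=9>6: swap data[0],data[9]; hi=8 → [4,10,-1,11,0,3,1,2,6,9,8,7,14]
data[mid]=4<6: swap data[0],data[0]; lo=1,mid=1 → [4,10,-1,11,0,3,1,2,6,9,8,7,14]
data[mid]=10>6: swap data[1],data[8]; hi=7 → [4,6,-1,11,0,3,1,2,10,9,8,7,14]
data[mid]=6=6: mid=2
data[mid]=-1<6: swap data[1],data[2]; lo=2,mid=3 → [4,-1,6,11,0,3,1,2,10,9,8,7,14]
data[mid]=11>6: swap data[3],data[7]; hi=6 → [4,-1,6,2,0,3,1,11,10,9,8,7,14]
data[mid]=2<6: swap data[2],data[3]; lo=3,mid=4 → [4,-1,2,6,0,3,1,11,10,9,8,7,14]
data[mid]=0<6: swap data[3],data[4]; lo=4,mid=5 → [4,-1,2,0,6,3,1,11,10,9,8,7,14]
data[mid]=3<6: swap data[4],data[5]; lo=5,mid=6 → [4,-1,2,0,3,6,1,11,10,9,8,7,14]
data[mid]=1<6: swap data[5],data[6]; lo=6,mid=7 → [4,-1,2,0,3,1,6,11,10,9,8,7,14]
end: lo=6, hi=6; data = [4,-1,2,0,3,1,6,11,10,9,8,7,14]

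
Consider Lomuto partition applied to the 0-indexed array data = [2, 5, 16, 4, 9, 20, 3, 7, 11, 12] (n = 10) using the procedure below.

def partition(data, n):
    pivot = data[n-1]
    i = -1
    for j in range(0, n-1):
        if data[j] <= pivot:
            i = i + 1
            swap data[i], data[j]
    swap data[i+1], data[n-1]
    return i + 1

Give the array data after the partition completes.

[2, 5, 4, 9, 3, 7, 11, 12, 16, 20]

pivot=12, i=-1
j=0: 2≤12, i=0, swap(0,0) ⇒ [2, 5, 16, 4, 9, 20, 3, 7, 11, 12]
j=1: 5≤12, i=1, swap(1,1) ⇒ [2, 5, 16, 4, 9, 20, 3, 7, 11, 12]
j=2: 16>12, skip
j=3: 4≤12, i=2, swap(2,3) ⇒ [2, 5, 4, 16, 9, 20, 3, 7, 11, 12]
j=4: 9≤12, i=3, swap(3,4) ⇒ [2, 5, 4, 9, 16, 20, 3, 7, 11, 12]
j=5: 20>12, skip
j=6: 3≤12, i=4, swap(4,6) ⇒ [2, 5, 4, 9, 3, 20, 16, 7, 11, 12]
j=7: 7≤12, i=5, swap(5,7) ⇒ [2, 5, 4, 9, 3, 7, 16, 20, 11, 12]
j=8: 11≤12, i=6, swap(6,8) ⇒ [2, 5, 4, 9, 3, 7, 11, 20, 16, 12]
swap(7,9) ⇒ [2, 5, 4, 9, 3, 7, 11, 12, 16, 20]; return 7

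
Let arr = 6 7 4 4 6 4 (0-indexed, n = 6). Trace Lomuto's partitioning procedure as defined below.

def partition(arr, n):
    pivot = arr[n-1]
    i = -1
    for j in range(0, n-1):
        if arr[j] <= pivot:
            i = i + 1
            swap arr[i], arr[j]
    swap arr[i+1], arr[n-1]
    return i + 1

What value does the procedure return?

pivot=4, i=-1
j=0: 6>4, skip
j=1: 7>4, skip
j=2: 4≤4, i=0, swap(0,2) ⇒ 4 7 6 4 6 4
j=3: 4≤4, i=1, swap(1,3) ⇒ 4 4 6 7 6 4
j=4: 6>4, skip
swap(2,5) ⇒ 4 4 4 7 6 6; return 2

2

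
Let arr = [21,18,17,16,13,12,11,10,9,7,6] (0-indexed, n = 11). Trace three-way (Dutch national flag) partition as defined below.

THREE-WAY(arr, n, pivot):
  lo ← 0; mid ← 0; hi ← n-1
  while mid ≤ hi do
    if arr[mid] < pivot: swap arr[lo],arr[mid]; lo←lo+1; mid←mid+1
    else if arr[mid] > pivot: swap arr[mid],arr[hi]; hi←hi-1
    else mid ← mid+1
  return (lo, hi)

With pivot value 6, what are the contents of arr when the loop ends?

[6,17,16,13,12,11,10,9,7,18,21]

lo=0 mid=0 hi=10
21>6: swap(0,10), hi=9 ⇒ [6,18,17,16,13,12,11,10,9,7,21]
6=6: mid=1
18>6: swap(1,9), hi=8 ⇒ [6,7,17,16,13,12,11,10,9,18,21]
7>6: swap(1,8), hi=7 ⇒ [6,9,17,16,13,12,11,10,7,18,21]
9>6: swap(1,7), hi=6 ⇒ [6,10,17,16,13,12,11,9,7,18,21]
10>6: swap(1,6), hi=5 ⇒ [6,11,17,16,13,12,10,9,7,18,21]
11>6: swap(1,5), hi=4 ⇒ [6,12,17,16,13,11,10,9,7,18,21]
12>6: swap(1,4), hi=3 ⇒ [6,13,17,16,12,11,10,9,7,18,21]
13>6: swap(1,3), hi=2 ⇒ [6,16,17,13,12,11,10,9,7,18,21]
16>6: swap(1,2), hi=1 ⇒ [6,17,16,13,12,11,10,9,7,18,21]
17>6: swap(1,1), hi=0 ⇒ [6,17,16,13,12,11,10,9,7,18,21]
done. lo=0 hi=0; arr=[6,17,16,13,12,11,10,9,7,18,21]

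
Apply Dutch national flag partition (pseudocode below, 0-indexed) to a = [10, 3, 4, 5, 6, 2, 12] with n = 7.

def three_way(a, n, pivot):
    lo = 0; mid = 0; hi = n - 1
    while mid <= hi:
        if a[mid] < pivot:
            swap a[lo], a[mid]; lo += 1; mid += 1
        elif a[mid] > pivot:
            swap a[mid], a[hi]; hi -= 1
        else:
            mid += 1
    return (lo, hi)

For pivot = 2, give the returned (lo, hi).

(0, 0)

lo=0 mid=0 hi=6
10>2: swap(0,6), hi=5 ⇒ [12, 3, 4, 5, 6, 2, 10]
12>2: swap(0,5), hi=4 ⇒ [2, 3, 4, 5, 6, 12, 10]
2=2: mid=1
3>2: swap(1,4), hi=3 ⇒ [2, 6, 4, 5, 3, 12, 10]
6>2: swap(1,3), hi=2 ⇒ [2, 5, 4, 6, 3, 12, 10]
5>2: swap(1,2), hi=1 ⇒ [2, 4, 5, 6, 3, 12, 10]
4>2: swap(1,1), hi=0 ⇒ [2, 4, 5, 6, 3, 12, 10]
done. lo=0 hi=0; a=[2, 4, 5, 6, 3, 12, 10]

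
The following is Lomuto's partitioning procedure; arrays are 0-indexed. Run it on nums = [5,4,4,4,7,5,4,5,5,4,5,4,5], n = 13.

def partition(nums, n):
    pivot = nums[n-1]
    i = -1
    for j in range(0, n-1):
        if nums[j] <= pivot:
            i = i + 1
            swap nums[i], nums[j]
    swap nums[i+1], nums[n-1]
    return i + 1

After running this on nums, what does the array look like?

[5,4,4,4,5,4,5,5,4,5,4,5,7]

pivot = nums[12] = 5; i = -1
j=0: nums[0]=5 ≤ 5 → i=0, swap nums[0],nums[0] (no change) → [5,4,4,4,7,5,4,5,5,4,5,4,5]
j=1: nums[1]=4 ≤ 5 → i=1, swap nums[1],nums[1] (no change) → [5,4,4,4,7,5,4,5,5,4,5,4,5]
j=2: nums[2]=4 ≤ 5 → i=2, swap nums[2],nums[2] (no change) → [5,4,4,4,7,5,4,5,5,4,5,4,5]
j=3: nums[3]=4 ≤ 5 → i=3, swap nums[3],nums[3] (no change) → [5,4,4,4,7,5,4,5,5,4,5,4,5]
j=4: nums[4]=7 > 5 → no swap
j=5: nums[5]=5 ≤ 5 → i=4, swap nums[4],nums[5] → [5,4,4,4,5,7,4,5,5,4,5,4,5]
j=6: nums[6]=4 ≤ 5 → i=5, swap nums[5],nums[6] → [5,4,4,4,5,4,7,5,5,4,5,4,5]
j=7: nums[7]=5 ≤ 5 → i=6, swap nums[6],nums[7] → [5,4,4,4,5,4,5,7,5,4,5,4,5]
j=8: nums[8]=5 ≤ 5 → i=7, swap nums[7],nums[8] → [5,4,4,4,5,4,5,5,7,4,5,4,5]
j=9: nums[9]=4 ≤ 5 → i=8, swap nums[8],nums[9] → [5,4,4,4,5,4,5,5,4,7,5,4,5]
j=10: nums[10]=5 ≤ 5 → i=9, swap nums[9],nums[10] → [5,4,4,4,5,4,5,5,4,5,7,4,5]
j=11: nums[11]=4 ≤ 5 → i=10, swap nums[10],nums[11] → [5,4,4,4,5,4,5,5,4,5,4,7,5]
final swap nums[11],nums[12] → [5,4,4,4,5,4,5,5,4,5,4,5,7]; return 11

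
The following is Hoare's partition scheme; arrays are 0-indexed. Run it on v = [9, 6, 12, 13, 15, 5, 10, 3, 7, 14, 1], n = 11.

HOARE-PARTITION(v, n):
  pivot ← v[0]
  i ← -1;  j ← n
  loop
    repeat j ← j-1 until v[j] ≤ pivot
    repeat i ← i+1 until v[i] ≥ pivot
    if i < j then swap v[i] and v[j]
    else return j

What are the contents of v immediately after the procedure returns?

pivot = v[0] = 9; i = -1, j = 11
j→10 (v[10]=1≤9), i→0 (v[0]=9≥9); i<j, swap → [1, 6, 12, 13, 15, 5, 10, 3, 7, 14, 9]
j→8 (v[8]=7≤9), i→2 (v[2]=12≥9); i<j, swap → [1, 6, 7, 13, 15, 5, 10, 3, 12, 14, 9]
j→7 (v[7]=3≤9), i→3 (v[3]=13≥9); i<j, swap → [1, 6, 7, 3, 15, 5, 10, 13, 12, 14, 9]
j→5 (v[5]=5≤9), i→4 (v[4]=15≥9); i<j, swap → [1, 6, 7, 3, 5, 15, 10, 13, 12, 14, 9]
j→4, i→5; i≥j, return j=4. v = [1, 6, 7, 3, 5, 15, 10, 13, 12, 14, 9]

[1, 6, 7, 3, 5, 15, 10, 13, 12, 14, 9]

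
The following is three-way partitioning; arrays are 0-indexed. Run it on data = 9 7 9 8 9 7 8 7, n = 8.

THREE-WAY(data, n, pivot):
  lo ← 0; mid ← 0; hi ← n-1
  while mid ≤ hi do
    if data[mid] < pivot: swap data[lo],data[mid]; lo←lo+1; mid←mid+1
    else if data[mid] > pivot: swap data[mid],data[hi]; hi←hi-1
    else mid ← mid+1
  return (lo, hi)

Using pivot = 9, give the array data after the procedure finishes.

7 8 7 8 7 9 9 9

lo=0 mid=0 hi=7
9=9: mid=1
7<9: swap(0,1), lo=1 mid=2 ⇒ 7 9 9 8 9 7 8 7
9=9: mid=3
8<9: swap(1,3), lo=2 mid=4 ⇒ 7 8 9 9 9 7 8 7
9=9: mid=5
7<9: swap(2,5), lo=3 mid=6 ⇒ 7 8 7 9 9 9 8 7
8<9: swap(3,6), lo=4 mid=7 ⇒ 7 8 7 8 9 9 9 7
7<9: swap(4,7), lo=5 mid=8 ⇒ 7 8 7 8 7 9 9 9
done. lo=5 hi=7; data=7 8 7 8 7 9 9 9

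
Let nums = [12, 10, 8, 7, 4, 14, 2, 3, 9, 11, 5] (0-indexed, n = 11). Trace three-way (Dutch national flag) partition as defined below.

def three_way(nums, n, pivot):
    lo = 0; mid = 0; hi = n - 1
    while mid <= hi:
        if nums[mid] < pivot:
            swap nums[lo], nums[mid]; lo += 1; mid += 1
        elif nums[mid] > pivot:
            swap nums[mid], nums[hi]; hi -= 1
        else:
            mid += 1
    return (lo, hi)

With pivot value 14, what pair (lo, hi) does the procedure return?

lo=0 mid=0 hi=10
12<14: swap(0,0), lo=1 mid=1 ⇒ [12, 10, 8, 7, 4, 14, 2, 3, 9, 11, 5]
10<14: swap(1,1), lo=2 mid=2 ⇒ [12, 10, 8, 7, 4, 14, 2, 3, 9, 11, 5]
8<14: swap(2,2), lo=3 mid=3 ⇒ [12, 10, 8, 7, 4, 14, 2, 3, 9, 11, 5]
7<14: swap(3,3), lo=4 mid=4 ⇒ [12, 10, 8, 7, 4, 14, 2, 3, 9, 11, 5]
4<14: swap(4,4), lo=5 mid=5 ⇒ [12, 10, 8, 7, 4, 14, 2, 3, 9, 11, 5]
14=14: mid=6
2<14: swap(5,6), lo=6 mid=7 ⇒ [12, 10, 8, 7, 4, 2, 14, 3, 9, 11, 5]
3<14: swap(6,7), lo=7 mid=8 ⇒ [12, 10, 8, 7, 4, 2, 3, 14, 9, 11, 5]
9<14: swap(7,8), lo=8 mid=9 ⇒ [12, 10, 8, 7, 4, 2, 3, 9, 14, 11, 5]
11<14: swap(8,9), lo=9 mid=10 ⇒ [12, 10, 8, 7, 4, 2, 3, 9, 11, 14, 5]
5<14: swap(9,10), lo=10 mid=11 ⇒ [12, 10, 8, 7, 4, 2, 3, 9, 11, 5, 14]
done. lo=10 hi=10; nums=[12, 10, 8, 7, 4, 2, 3, 9, 11, 5, 14]

(10, 10)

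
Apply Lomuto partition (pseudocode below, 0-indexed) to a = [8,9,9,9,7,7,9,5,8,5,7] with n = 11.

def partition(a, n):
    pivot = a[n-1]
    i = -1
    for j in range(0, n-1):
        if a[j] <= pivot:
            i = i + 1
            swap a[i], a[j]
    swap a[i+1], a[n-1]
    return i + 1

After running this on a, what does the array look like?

[7,7,5,5,7,9,9,9,8,9,8]

pivot=7, i=-1
j=0: 8>7, skip
j=1: 9>7, skip
j=2: 9>7, skip
j=3: 9>7, skip
j=4: 7≤7, i=0, swap(0,4) ⇒ [7,9,9,9,8,7,9,5,8,5,7]
j=5: 7≤7, i=1, swap(1,5) ⇒ [7,7,9,9,8,9,9,5,8,5,7]
j=6: 9>7, skip
j=7: 5≤7, i=2, swap(2,7) ⇒ [7,7,5,9,8,9,9,9,8,5,7]
j=8: 8>7, skip
j=9: 5≤7, i=3, swap(3,9) ⇒ [7,7,5,5,8,9,9,9,8,9,7]
swap(4,10) ⇒ [7,7,5,5,7,9,9,9,8,9,8]; return 4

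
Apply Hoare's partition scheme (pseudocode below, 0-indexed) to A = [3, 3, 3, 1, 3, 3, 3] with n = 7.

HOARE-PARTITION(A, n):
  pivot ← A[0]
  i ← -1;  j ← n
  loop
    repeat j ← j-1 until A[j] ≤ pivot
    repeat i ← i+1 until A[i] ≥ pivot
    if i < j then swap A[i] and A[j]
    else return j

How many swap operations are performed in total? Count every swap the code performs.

3

pivot = A[0] = 3; i = -1, j = 7
j→6 (A[6]=3≤3), i→0 (A[0]=3≥3); i<j, swap → [3, 3, 3, 1, 3, 3, 3]
j→5 (A[5]=3≤3), i→1 (A[1]=3≥3); i<j, swap → [3, 3, 3, 1, 3, 3, 3]
j→4 (A[4]=3≤3), i→2 (A[2]=3≥3); i<j, swap → [3, 3, 3, 1, 3, 3, 3]
j→3, i→4; i≥j, return j=3. A = [3, 3, 3, 1, 3, 3, 3]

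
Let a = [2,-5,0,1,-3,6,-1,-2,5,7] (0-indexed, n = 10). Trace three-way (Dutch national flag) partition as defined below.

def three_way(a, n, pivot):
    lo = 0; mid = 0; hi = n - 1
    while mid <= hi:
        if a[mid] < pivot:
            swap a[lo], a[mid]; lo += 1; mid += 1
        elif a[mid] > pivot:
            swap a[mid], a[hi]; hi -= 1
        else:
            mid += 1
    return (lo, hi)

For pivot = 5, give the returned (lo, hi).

(7, 7)

pivot = 5; lo=0, mid=0, hi=9
a[mid]=2<5: swap a[0],a[0]; lo=1,mid=1 → [2,-5,0,1,-3,6,-1,-2,5,7]
a[mid]=-5<5: swap a[1],a[1]; lo=2,mid=2 → [2,-5,0,1,-3,6,-1,-2,5,7]
a[mid]=0<5: swap a[2],a[2]; lo=3,mid=3 → [2,-5,0,1,-3,6,-1,-2,5,7]
a[mid]=1<5: swap a[3],a[3]; lo=4,mid=4 → [2,-5,0,1,-3,6,-1,-2,5,7]
a[mid]=-3<5: swap a[4],a[4]; lo=5,mid=5 → [2,-5,0,1,-3,6,-1,-2,5,7]
a[mid]=6>5: swap a[5],a[9]; hi=8 → [2,-5,0,1,-3,7,-1,-2,5,6]
a[mid]=7>5: swap a[5],a[8]; hi=7 → [2,-5,0,1,-3,5,-1,-2,7,6]
a[mid]=5=5: mid=6
a[mid]=-1<5: swap a[5],a[6]; lo=6,mid=7 → [2,-5,0,1,-3,-1,5,-2,7,6]
a[mid]=-2<5: swap a[6],a[7]; lo=7,mid=8 → [2,-5,0,1,-3,-1,-2,5,7,6]
end: lo=7, hi=7; a = [2,-5,0,1,-3,-1,-2,5,7,6]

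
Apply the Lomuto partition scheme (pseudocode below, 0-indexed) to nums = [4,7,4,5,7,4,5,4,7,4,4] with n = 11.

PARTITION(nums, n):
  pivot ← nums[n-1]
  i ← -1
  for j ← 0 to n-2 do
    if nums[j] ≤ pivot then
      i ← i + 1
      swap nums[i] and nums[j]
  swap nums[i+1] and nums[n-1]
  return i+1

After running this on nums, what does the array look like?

[4,4,4,4,4,4,5,5,7,7,7]

pivot = nums[10] = 4; i = -1
j=0: nums[0]=4 ≤ 4 → i=0, swap nums[0],nums[0] (no change) → [4,7,4,5,7,4,5,4,7,4,4]
j=1: nums[1]=7 > 4 → no swap
j=2: nums[2]=4 ≤ 4 → i=1, swap nums[1],nums[2] → [4,4,7,5,7,4,5,4,7,4,4]
j=3: nums[3]=5 > 4 → no swap
j=4: nums[4]=7 > 4 → no swap
j=5: nums[5]=4 ≤ 4 → i=2, swap nums[2],nums[5] → [4,4,4,5,7,7,5,4,7,4,4]
j=6: nums[6]=5 > 4 → no swap
j=7: nums[7]=4 ≤ 4 → i=3, swap nums[3],nums[7] → [4,4,4,4,7,7,5,5,7,4,4]
j=8: nums[8]=7 > 4 → no swap
j=9: nums[9]=4 ≤ 4 → i=4, swap nums[4],nums[9] → [4,4,4,4,4,7,5,5,7,7,4]
final swap nums[5],nums[10] → [4,4,4,4,4,4,5,5,7,7,7]; return 5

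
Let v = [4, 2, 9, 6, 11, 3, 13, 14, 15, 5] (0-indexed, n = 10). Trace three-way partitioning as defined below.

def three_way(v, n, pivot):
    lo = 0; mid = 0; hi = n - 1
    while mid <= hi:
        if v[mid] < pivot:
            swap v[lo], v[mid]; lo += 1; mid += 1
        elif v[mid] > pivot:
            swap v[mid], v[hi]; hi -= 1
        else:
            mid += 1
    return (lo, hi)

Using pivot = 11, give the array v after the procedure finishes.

[4, 2, 9, 6, 3, 5, 11, 15, 14, 13]

pivot = 11; lo=0, mid=0, hi=9
v[mid]=4<11: swap v[0],v[0]; lo=1,mid=1 → [4, 2, 9, 6, 11, 3, 13, 14, 15, 5]
v[mid]=2<11: swap v[1],v[1]; lo=2,mid=2 → [4, 2, 9, 6, 11, 3, 13, 14, 15, 5]
v[mid]=9<11: swap v[2],v[2]; lo=3,mid=3 → [4, 2, 9, 6, 11, 3, 13, 14, 15, 5]
v[mid]=6<11: swap v[3],v[3]; lo=4,mid=4 → [4, 2, 9, 6, 11, 3, 13, 14, 15, 5]
v[mid]=11=11: mid=5
v[mid]=3<11: swap v[4],v[5]; lo=5,mid=6 → [4, 2, 9, 6, 3, 11, 13, 14, 15, 5]
v[mid]=13>11: swap v[6],v[9]; hi=8 → [4, 2, 9, 6, 3, 11, 5, 14, 15, 13]
v[mid]=5<11: swap v[5],v[6]; lo=6,mid=7 → [4, 2, 9, 6, 3, 5, 11, 14, 15, 13]
v[mid]=14>11: swap v[7],v[8]; hi=7 → [4, 2, 9, 6, 3, 5, 11, 15, 14, 13]
v[mid]=15>11: swap v[7],v[7]; hi=6 → [4, 2, 9, 6, 3, 5, 11, 15, 14, 13]
end: lo=6, hi=6; v = [4, 2, 9, 6, 3, 5, 11, 15, 14, 13]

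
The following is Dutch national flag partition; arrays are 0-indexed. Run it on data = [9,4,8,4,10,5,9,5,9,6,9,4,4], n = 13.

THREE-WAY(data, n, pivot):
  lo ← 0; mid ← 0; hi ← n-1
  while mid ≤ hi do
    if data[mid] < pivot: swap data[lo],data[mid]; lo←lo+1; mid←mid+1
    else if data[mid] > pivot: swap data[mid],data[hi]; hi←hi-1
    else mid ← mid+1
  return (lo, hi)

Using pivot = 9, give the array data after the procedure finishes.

lo=0 mid=0 hi=12
9=9: mid=1
4<9: swap(0,1), lo=1 mid=2 ⇒ [4,9,8,4,10,5,9,5,9,6,9,4,4]
8<9: swap(1,2), lo=2 mid=3 ⇒ [4,8,9,4,10,5,9,5,9,6,9,4,4]
4<9: swap(2,3), lo=3 mid=4 ⇒ [4,8,4,9,10,5,9,5,9,6,9,4,4]
10>9: swap(4,12), hi=11 ⇒ [4,8,4,9,4,5,9,5,9,6,9,4,10]
4<9: swap(3,4), lo=4 mid=5 ⇒ [4,8,4,4,9,5,9,5,9,6,9,4,10]
5<9: swap(4,5), lo=5 mid=6 ⇒ [4,8,4,4,5,9,9,5,9,6,9,4,10]
9=9: mid=7
5<9: swap(5,7), lo=6 mid=8 ⇒ [4,8,4,4,5,5,9,9,9,6,9,4,10]
9=9: mid=9
6<9: swap(6,9), lo=7 mid=10 ⇒ [4,8,4,4,5,5,6,9,9,9,9,4,10]
9=9: mid=11
4<9: swap(7,11), lo=8 mid=12 ⇒ [4,8,4,4,5,5,6,4,9,9,9,9,10]
done. lo=8 hi=11; data=[4,8,4,4,5,5,6,4,9,9,9,9,10]

[4,8,4,4,5,5,6,4,9,9,9,9,10]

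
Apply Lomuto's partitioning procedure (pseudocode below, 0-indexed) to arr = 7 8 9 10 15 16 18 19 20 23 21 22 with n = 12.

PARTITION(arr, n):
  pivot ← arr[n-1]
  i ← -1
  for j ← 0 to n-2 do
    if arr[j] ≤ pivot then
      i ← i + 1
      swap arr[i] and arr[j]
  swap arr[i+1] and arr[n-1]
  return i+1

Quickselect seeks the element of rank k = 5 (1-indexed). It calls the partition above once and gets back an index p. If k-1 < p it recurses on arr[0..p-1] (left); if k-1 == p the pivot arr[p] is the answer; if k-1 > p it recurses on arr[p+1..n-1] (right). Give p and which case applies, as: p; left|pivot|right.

10; left

pivot=22, i=-1
j=0: 7≤22, i=0, swap(0,0) ⇒ 7 8 9 10 15 16 18 19 20 23 21 22
j=1: 8≤22, i=1, swap(1,1) ⇒ 7 8 9 10 15 16 18 19 20 23 21 22
j=2: 9≤22, i=2, swap(2,2) ⇒ 7 8 9 10 15 16 18 19 20 23 21 22
j=3: 10≤22, i=3, swap(3,3) ⇒ 7 8 9 10 15 16 18 19 20 23 21 22
j=4: 15≤22, i=4, swap(4,4) ⇒ 7 8 9 10 15 16 18 19 20 23 21 22
j=5: 16≤22, i=5, swap(5,5) ⇒ 7 8 9 10 15 16 18 19 20 23 21 22
j=6: 18≤22, i=6, swap(6,6) ⇒ 7 8 9 10 15 16 18 19 20 23 21 22
j=7: 19≤22, i=7, swap(7,7) ⇒ 7 8 9 10 15 16 18 19 20 23 21 22
j=8: 20≤22, i=8, swap(8,8) ⇒ 7 8 9 10 15 16 18 19 20 23 21 22
j=9: 23>22, skip
j=10: 21≤22, i=9, swap(9,10) ⇒ 7 8 9 10 15 16 18 19 20 21 23 22
swap(10,11) ⇒ 7 8 9 10 15 16 18 19 20 21 22 23; return 10
p = 10; k-1 = 4 < 10 ⇒ left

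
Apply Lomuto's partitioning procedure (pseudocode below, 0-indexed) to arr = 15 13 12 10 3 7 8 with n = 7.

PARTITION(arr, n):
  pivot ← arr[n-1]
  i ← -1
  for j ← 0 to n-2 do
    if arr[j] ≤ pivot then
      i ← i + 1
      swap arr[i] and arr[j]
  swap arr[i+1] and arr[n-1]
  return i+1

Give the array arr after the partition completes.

3 7 8 10 15 13 12

pivot = arr[6] = 8; i = -1
j=0: arr[0]=15 > 8 → no swap
j=1: arr[1]=13 > 8 → no swap
j=2: arr[2]=12 > 8 → no swap
j=3: arr[3]=10 > 8 → no swap
j=4: arr[4]=3 ≤ 8 → i=0, swap arr[0],arr[4] → 3 13 12 10 15 7 8
j=5: arr[5]=7 ≤ 8 → i=1, swap arr[1],arr[5] → 3 7 12 10 15 13 8
final swap arr[2],arr[6] → 3 7 8 10 15 13 12; return 2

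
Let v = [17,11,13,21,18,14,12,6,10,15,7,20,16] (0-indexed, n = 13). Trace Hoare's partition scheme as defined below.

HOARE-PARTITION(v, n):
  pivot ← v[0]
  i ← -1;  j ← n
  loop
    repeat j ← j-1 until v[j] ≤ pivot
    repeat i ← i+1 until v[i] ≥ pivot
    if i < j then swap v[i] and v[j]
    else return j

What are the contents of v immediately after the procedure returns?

pivot = v[0] = 17; i = -1, j = 13
j→12 (v[12]=16≤17), i→0 (v[0]=17≥17); i<j, swap → [16,11,13,21,18,14,12,6,10,15,7,20,17]
j→10 (v[10]=7≤17), i→3 (v[3]=21≥17); i<j, swap → [16,11,13,7,18,14,12,6,10,15,21,20,17]
j→9 (v[9]=15≤17), i→4 (v[4]=18≥17); i<j, swap → [16,11,13,7,15,14,12,6,10,18,21,20,17]
j→8, i→9; i≥j, return j=8. v = [16,11,13,7,15,14,12,6,10,18,21,20,17]

[16,11,13,7,15,14,12,6,10,18,21,20,17]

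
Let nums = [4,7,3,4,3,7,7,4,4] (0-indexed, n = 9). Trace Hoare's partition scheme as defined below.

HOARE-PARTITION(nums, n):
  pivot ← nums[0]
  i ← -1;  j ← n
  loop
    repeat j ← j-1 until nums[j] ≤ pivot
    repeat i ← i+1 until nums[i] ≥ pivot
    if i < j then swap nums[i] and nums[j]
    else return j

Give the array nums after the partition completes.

[4,4,3,3,4,7,7,7,4]

pivot = nums[0] = 4; i = -1, j = 9
j→8 (nums[8]=4≤4), i→0 (nums[0]=4≥4); i<j, swap → [4,7,3,4,3,7,7,4,4]
j→7 (nums[7]=4≤4), i→1 (nums[1]=7≥4); i<j, swap → [4,4,3,4,3,7,7,7,4]
j→4 (nums[4]=3≤4), i→3 (nums[3]=4≥4); i<j, swap → [4,4,3,3,4,7,7,7,4]
j→3, i→4; i≥j, return j=3. nums = [4,4,3,3,4,7,7,7,4]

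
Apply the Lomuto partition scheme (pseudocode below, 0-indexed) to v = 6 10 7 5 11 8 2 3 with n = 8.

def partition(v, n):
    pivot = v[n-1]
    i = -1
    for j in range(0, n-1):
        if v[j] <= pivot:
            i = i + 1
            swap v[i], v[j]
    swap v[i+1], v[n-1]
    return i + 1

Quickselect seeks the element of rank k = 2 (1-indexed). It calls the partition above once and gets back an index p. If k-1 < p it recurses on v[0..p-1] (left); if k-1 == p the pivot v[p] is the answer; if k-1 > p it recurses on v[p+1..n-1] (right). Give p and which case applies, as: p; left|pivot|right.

pivot = v[7] = 3; i = -1
j=0: v[0]=6 > 3 → no swap
j=1: v[1]=10 > 3 → no swap
j=2: v[2]=7 > 3 → no swap
j=3: v[3]=5 > 3 → no swap
j=4: v[4]=11 > 3 → no swap
j=5: v[5]=8 > 3 → no swap
j=6: v[6]=2 ≤ 3 → i=0, swap v[0],v[6] → 2 10 7 5 11 8 6 3
final swap v[1],v[7] → 2 3 7 5 11 8 6 10; return 1
p = 1; k-1 = 1 == 1 ⇒ pivot

1; pivot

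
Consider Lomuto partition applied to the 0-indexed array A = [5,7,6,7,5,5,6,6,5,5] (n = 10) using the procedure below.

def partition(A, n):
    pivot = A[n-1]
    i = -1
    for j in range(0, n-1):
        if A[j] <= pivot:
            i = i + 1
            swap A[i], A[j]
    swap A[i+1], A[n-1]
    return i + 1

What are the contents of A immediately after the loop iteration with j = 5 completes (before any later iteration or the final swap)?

pivot = A[9] = 5; i = -1
j=0: A[0]=5 ≤ 5 → i=0, swap A[0],A[0] (no change) → [5,7,6,7,5,5,6,6,5,5]
j=1: A[1]=7 > 5 → no swap
j=2: A[2]=6 > 5 → no swap
j=3: A[3]=7 > 5 → no swap
j=4: A[4]=5 ≤ 5 → i=1, swap A[1],A[4] → [5,5,6,7,7,5,6,6,5,5]
j=5: A[5]=5 ≤ 5 → i=2, swap A[2],A[5] → [5,5,5,7,7,6,6,6,5,5]
(after j=5) A = [5,5,5,7,7,6,6,6,5,5]

[5,5,5,7,7,6,6,6,5,5]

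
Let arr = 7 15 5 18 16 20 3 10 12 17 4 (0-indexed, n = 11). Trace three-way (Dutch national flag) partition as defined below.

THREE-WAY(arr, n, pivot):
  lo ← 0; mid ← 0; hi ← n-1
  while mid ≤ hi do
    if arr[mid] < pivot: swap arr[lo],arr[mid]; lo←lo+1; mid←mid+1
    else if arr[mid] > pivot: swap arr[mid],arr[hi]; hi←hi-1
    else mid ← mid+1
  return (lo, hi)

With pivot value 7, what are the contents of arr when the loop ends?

4 5 3 7 20 16 10 12 17 18 15

pivot = 7; lo=0, mid=0, hi=10
arr[mid]=7=7: mid=1
arr[mid]=15>7: swap arr[1],arr[10]; hi=9 → 7 4 5 18 16 20 3 10 12 17 15
arr[mid]=4<7: swap arr[0],arr[1]; lo=1,mid=2 → 4 7 5 18 16 20 3 10 12 17 15
arr[mid]=5<7: swap arr[1],arr[2]; lo=2,mid=3 → 4 5 7 18 16 20 3 10 12 17 15
arr[mid]=18>7: swap arr[3],arr[9]; hi=8 → 4 5 7 17 16 20 3 10 12 18 15
arr[mid]=17>7: swap arr[3],arr[8]; hi=7 → 4 5 7 12 16 20 3 10 17 18 15
arr[mid]=12>7: swap arr[3],arr[7]; hi=6 → 4 5 7 10 16 20 3 12 17 18 15
arr[mid]=10>7: swap arr[3],arr[6]; hi=5 → 4 5 7 3 16 20 10 12 17 18 15
arr[mid]=3<7: swap arr[2],arr[3]; lo=3,mid=4 → 4 5 3 7 16 20 10 12 17 18 15
arr[mid]=16>7: swap arr[4],arr[5]; hi=4 → 4 5 3 7 20 16 10 12 17 18 15
arr[mid]=20>7: swap arr[4],arr[4]; hi=3 → 4 5 3 7 20 16 10 12 17 18 15
end: lo=3, hi=3; arr = 4 5 3 7 20 16 10 12 17 18 15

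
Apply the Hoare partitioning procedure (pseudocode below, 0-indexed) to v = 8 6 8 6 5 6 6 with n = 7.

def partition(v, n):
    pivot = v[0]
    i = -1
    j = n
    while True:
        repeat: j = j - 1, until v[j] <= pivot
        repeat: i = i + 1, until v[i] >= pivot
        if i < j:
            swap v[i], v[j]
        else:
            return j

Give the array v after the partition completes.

6 6 6 6 5 8 8

pivot = v[0] = 8; i = -1, j = 7
j→6 (v[6]=6≤8), i→0 (v[0]=8≥8); i<j, swap → 6 6 8 6 5 6 8
j→5 (v[5]=6≤8), i→2 (v[2]=8≥8); i<j, swap → 6 6 6 6 5 8 8
j→4, i→5; i≥j, return j=4. v = 6 6 6 6 5 8 8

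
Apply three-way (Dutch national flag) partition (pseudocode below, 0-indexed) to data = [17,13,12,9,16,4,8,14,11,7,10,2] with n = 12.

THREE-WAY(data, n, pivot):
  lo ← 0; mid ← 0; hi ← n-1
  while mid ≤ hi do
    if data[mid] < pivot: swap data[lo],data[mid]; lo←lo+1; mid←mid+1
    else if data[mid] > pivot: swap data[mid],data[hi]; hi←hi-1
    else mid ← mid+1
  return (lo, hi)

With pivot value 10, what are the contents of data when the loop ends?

pivot = 10; lo=0, mid=0, hi=11
data[mid]=17>10: swap data[0],data[11]; hi=10 → [2,13,12,9,16,4,8,14,11,7,10,17]
data[mid]=2<10: swap data[0],data[0]; lo=1,mid=1 → [2,13,12,9,16,4,8,14,11,7,10,17]
data[mid]=13>10: swap data[1],data[10]; hi=9 → [2,10,12,9,16,4,8,14,11,7,13,17]
data[mid]=10=10: mid=2
data[mid]=12>10: swap data[2],data[9]; hi=8 → [2,10,7,9,16,4,8,14,11,12,13,17]
data[mid]=7<10: swap data[1],data[2]; lo=2,mid=3 → [2,7,10,9,16,4,8,14,11,12,13,17]
data[mid]=9<10: swap data[2],data[3]; lo=3,mid=4 → [2,7,9,10,16,4,8,14,11,12,13,17]
data[mid]=16>10: swap data[4],data[8]; hi=7 → [2,7,9,10,11,4,8,14,16,12,13,17]
data[mid]=11>10: swap data[4],data[7]; hi=6 → [2,7,9,10,14,4,8,11,16,12,13,17]
data[mid]=14>10: swap data[4],data[6]; hi=5 → [2,7,9,10,8,4,14,11,16,12,13,17]
data[mid]=8<10: swap data[3],data[4]; lo=4,mid=5 → [2,7,9,8,10,4,14,11,16,12,13,17]
data[mid]=4<10: swap data[4],data[5]; lo=5,mid=6 → [2,7,9,8,4,10,14,11,16,12,13,17]
end: lo=5, hi=5; data = [2,7,9,8,4,10,14,11,16,12,13,17]

[2,7,9,8,4,10,14,11,16,12,13,17]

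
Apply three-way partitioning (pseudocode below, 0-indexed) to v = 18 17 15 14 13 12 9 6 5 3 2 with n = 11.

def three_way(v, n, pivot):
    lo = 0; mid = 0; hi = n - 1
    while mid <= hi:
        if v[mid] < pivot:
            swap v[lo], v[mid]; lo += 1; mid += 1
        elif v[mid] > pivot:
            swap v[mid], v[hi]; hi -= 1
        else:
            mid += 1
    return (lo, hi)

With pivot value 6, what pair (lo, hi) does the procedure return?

(3, 3)

lo=0 mid=0 hi=10
18>6: swap(0,10), hi=9 ⇒ 2 17 15 14 13 12 9 6 5 3 18
2<6: swap(0,0), lo=1 mid=1 ⇒ 2 17 15 14 13 12 9 6 5 3 18
17>6: swap(1,9), hi=8 ⇒ 2 3 15 14 13 12 9 6 5 17 18
3<6: swap(1,1), lo=2 mid=2 ⇒ 2 3 15 14 13 12 9 6 5 17 18
15>6: swap(2,8), hi=7 ⇒ 2 3 5 14 13 12 9 6 15 17 18
5<6: swap(2,2), lo=3 mid=3 ⇒ 2 3 5 14 13 12 9 6 15 17 18
14>6: swap(3,7), hi=6 ⇒ 2 3 5 6 13 12 9 14 15 17 18
6=6: mid=4
13>6: swap(4,6), hi=5 ⇒ 2 3 5 6 9 12 13 14 15 17 18
9>6: swap(4,5), hi=4 ⇒ 2 3 5 6 12 9 13 14 15 17 18
12>6: swap(4,4), hi=3 ⇒ 2 3 5 6 12 9 13 14 15 17 18
done. lo=3 hi=3; v=2 3 5 6 12 9 13 14 15 17 18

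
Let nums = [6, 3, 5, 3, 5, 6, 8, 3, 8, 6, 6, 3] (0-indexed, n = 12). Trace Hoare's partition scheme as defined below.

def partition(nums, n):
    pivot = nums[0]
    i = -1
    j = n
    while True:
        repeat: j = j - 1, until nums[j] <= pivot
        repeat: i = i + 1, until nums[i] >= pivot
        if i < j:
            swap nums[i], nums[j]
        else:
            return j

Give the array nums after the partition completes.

[3, 3, 5, 3, 5, 6, 6, 3, 8, 8, 6, 6]

pivot = nums[0] = 6; i = -1, j = 12
j→11 (nums[11]=3≤6), i→0 (nums[0]=6≥6); i<j, swap → [3, 3, 5, 3, 5, 6, 8, 3, 8, 6, 6, 6]
j→10 (nums[10]=6≤6), i→5 (nums[5]=6≥6); i<j, swap → [3, 3, 5, 3, 5, 6, 8, 3, 8, 6, 6, 6]
j→9 (nums[9]=6≤6), i→6 (nums[6]=8≥6); i<j, swap → [3, 3, 5, 3, 5, 6, 6, 3, 8, 8, 6, 6]
j→7, i→8; i≥j, return j=7. nums = [3, 3, 5, 3, 5, 6, 6, 3, 8, 8, 6, 6]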